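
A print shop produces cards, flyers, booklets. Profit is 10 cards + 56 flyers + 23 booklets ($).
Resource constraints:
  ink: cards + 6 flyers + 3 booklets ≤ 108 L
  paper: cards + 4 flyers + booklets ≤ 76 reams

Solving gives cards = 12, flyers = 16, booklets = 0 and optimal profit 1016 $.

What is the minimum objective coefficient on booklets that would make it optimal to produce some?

26

Check each constraint at x*: ink 108/108 (tight); paper 76/76 (tight).
Dual feasibility on the basic columns requires 1·y_ink + 1·y_paper = 10, 6·y_ink + 4·y_paper = 56.
Solving: y_ink = 8, y_paper = 2.
booklets enters the basis when its profit ≥ yᵀa₃ = 8·3 + 2·1 = 26.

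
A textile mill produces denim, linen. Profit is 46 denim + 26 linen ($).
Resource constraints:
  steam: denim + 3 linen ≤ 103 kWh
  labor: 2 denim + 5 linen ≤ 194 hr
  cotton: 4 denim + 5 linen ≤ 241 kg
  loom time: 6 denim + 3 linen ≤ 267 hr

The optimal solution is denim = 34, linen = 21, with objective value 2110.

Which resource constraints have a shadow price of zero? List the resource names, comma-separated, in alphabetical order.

steam: 97/103 (slack 6)
labor: 173/194 (slack 21)
cotton: 241/241 (binding)
loom time: 267/267 (binding)
By complementary slackness, a constraint with positive slack has shadow price 0 → labor, steam.

labor, steam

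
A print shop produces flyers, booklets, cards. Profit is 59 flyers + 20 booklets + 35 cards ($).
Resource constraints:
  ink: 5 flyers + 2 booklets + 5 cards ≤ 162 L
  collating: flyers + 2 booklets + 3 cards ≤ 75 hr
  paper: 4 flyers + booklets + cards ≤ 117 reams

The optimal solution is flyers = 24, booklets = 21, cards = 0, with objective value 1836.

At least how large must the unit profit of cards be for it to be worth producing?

41

At the optimum: ink uses 162 of 162 (binding); collating uses 66 of 75 (slack = 9); paper uses 117 of 117 (binding).
By complementary slackness, y = 0 for the non-binding constraint.
Dual feasibility on the basic columns requires 5·y_ink + 4·y_paper = 59, 2·y_ink + 1·y_paper = 20.
→ y_ink = 7 and y_paper = 6.
cards enters the basis when its profit ≥ yᵀa₃ = 7·5 + 6·1 = 41.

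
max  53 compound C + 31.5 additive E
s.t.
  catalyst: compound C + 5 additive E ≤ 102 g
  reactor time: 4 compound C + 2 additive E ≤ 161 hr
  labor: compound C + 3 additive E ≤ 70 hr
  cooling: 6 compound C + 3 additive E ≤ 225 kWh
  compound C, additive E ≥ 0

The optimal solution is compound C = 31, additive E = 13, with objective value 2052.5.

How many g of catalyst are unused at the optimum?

catalyst used = 1·31 + 5·13 = 96; slack = 102 − 96 = 6.

6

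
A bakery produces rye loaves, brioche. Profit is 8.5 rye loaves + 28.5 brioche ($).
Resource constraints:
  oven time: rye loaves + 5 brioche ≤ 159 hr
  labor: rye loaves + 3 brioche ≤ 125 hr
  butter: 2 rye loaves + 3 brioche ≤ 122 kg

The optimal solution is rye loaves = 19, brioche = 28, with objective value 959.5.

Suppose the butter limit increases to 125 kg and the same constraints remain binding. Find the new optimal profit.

At the optimum: oven time uses 159 of 159 (binding); labor uses 103 of 125 (slack = 22); butter uses 122 of 122 (binding).
Slack constraints have shadow price 0 (complementary slackness).
Dual feasibility on the basic columns requires 1·y_oven time + 2·y_butter = 8.5, 5·y_oven time + 3·y_butter = 28.5.
→ y_oven time = 4.5 and y_butter = 2.
Δz = y_butter·Δb = 2 × (3) = 6, so new z* = 959.5 + 6 = 965.5.

965.5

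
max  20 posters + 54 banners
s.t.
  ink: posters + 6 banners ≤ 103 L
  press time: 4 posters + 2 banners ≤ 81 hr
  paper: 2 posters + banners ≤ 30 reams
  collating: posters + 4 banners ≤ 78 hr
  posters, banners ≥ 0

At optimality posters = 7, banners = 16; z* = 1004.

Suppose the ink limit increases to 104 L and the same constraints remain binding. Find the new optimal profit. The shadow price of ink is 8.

Δb = 1, so new z* = 1004 + (8)·(1) = 1004 + 8 = 1012.

1012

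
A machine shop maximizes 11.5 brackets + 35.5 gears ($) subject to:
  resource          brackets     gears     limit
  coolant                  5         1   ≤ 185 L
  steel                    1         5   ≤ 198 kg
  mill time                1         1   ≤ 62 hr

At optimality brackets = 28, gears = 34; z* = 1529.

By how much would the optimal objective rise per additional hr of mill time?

5.5

Check each constraint at x*: coolant 174/185 (slack 11); steel 198/198 (tight); mill time 62/62 (tight).
Since coolant is not tight, its dual is 0.
Dual feasibility on the basic columns requires 1·y_steel + 1·y_mill time = 11.5, 5·y_steel + 1·y_mill time = 35.5.
Solving: y_steel = 6, y_mill time = 5.5.
Shadow price of mill time = 5.5.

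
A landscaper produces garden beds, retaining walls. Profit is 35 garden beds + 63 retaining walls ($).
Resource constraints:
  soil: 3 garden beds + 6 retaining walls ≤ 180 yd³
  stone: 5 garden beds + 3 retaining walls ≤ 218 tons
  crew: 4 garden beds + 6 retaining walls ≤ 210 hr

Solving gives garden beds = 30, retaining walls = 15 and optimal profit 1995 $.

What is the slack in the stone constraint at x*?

23

stone used = 5·30 + 3·15 = 195; slack = 218 − 195 = 23.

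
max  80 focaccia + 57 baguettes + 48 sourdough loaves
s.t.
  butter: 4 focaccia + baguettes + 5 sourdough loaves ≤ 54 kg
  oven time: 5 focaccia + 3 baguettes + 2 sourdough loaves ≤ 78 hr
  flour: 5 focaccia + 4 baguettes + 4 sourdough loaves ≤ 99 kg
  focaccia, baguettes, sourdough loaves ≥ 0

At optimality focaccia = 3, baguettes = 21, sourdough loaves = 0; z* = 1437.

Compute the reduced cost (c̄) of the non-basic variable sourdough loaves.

-2

Check each constraint at x*: butter 33/54 (slack 21); oven time 78/78 (tight); flour 99/99 (tight).
By complementary slackness, y = 0 for the non-binding constraint.
From A_Bᵀ y = c: 5·y_oven time + 5·y_flour = 80; 3·y_oven time + 4·y_flour = 57.
→ y_oven time = 7 and y_flour = 9.
Reduced cost of sourdough loaves: c₃ − yᵀa₃ = 48 − (7·2 + 9·4) = 48 − 50 = -2.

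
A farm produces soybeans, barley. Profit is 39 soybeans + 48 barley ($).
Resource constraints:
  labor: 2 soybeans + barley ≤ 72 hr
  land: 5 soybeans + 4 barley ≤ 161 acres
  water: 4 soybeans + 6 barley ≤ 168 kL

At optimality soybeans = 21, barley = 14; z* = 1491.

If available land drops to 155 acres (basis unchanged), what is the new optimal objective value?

Check each constraint at x*: labor 56/72 (slack 16); land 161/161 (tight); water 168/168 (tight).
Since labor is not tight, its dual is 0.
The binding rows give the dual system: 5·y_land + 4·y_water = 39 and 4·y_land + 6·y_water = 48.
This yields shadow prices y_land = 3, y_water = 6.
Δz = y_land·Δb = 3 × (-6) = -18, so new z* = 1491 − 18 = 1473.

1473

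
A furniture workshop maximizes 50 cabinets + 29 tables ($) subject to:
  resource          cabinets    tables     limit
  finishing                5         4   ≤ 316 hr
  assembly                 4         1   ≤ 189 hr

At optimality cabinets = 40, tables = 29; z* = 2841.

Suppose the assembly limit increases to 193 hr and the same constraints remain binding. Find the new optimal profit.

2861

Check each constraint at x*: finishing 316/316 (tight); assembly 189/189 (tight).
The binding rows give the dual system: 5·y_finishing + 4·y_assembly = 50 and 4·y_finishing + 1·y_assembly = 29.
Solving: y_finishing = 6, y_assembly = 5.
Δz = y_assembly·Δb = 5 × (4) = 20, so new z* = 2841 + 20 = 2861.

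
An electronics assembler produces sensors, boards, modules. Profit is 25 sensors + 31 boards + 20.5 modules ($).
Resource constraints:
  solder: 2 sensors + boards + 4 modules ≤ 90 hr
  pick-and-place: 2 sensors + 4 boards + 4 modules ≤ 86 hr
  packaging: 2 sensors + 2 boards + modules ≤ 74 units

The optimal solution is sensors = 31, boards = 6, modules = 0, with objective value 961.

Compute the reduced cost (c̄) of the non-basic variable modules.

At the optimum: solder uses 68 of 90 (slack = 22); pick-and-place uses 86 of 86 (binding); packaging uses 74 of 74 (binding).
By complementary slackness, y = 0 for the non-binding constraint.
Dual feasibility on the basic columns requires 2·y_pick-and-place + 2·y_packaging = 25, 4·y_pick-and-place + 2·y_packaging = 31.
Solving: y_pick-and-place = 3, y_packaging = 9.5.
Reduced cost of modules: c₃ − yᵀa₃ = 20.5 − (3·4 + 9.5·1) = 20.5 − 21.5 = -1.

-1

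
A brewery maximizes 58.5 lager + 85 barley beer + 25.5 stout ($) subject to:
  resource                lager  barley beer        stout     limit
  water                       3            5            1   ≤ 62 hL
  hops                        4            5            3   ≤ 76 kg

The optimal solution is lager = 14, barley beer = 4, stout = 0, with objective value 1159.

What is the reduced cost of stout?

Both water and hops are binding at x*.
The binding rows give the dual system: 3·y_water + 4·y_hops = 58.5 and 5·y_water + 5·y_hops = 85.
→ y_water = 9.5 and y_hops = 7.5.
Reduced cost of stout: c₃ − yᵀa₃ = 25.5 − (9.5·1 + 7.5·3) = 25.5 − 32 = -6.5.

-6.5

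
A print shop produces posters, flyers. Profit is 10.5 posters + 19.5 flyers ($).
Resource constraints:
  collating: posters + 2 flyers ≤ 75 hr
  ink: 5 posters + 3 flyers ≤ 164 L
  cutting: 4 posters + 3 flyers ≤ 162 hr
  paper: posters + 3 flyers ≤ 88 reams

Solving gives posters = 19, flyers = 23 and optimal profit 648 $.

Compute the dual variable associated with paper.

Check each constraint at x*: collating 65/75 (slack 10); ink 164/164 (tight); cutting 145/162 (slack 17); paper 88/88 (tight).
Slack constraints have shadow price 0 (complementary slackness).
The binding rows give the dual system: 5·y_ink + 1·y_paper = 10.5 and 3·y_ink + 3·y_paper = 19.5.
This yields shadow prices y_ink = 1, y_paper = 5.5.
Shadow price of paper = 5.5.

5.5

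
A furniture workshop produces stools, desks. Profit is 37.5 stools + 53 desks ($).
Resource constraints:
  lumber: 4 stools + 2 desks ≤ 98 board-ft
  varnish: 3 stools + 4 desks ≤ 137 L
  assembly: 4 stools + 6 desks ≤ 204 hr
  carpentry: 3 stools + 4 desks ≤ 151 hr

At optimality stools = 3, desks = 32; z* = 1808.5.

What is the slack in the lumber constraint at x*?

22

lumber used = 4·3 + 2·32 = 76; slack = 98 − 76 = 22.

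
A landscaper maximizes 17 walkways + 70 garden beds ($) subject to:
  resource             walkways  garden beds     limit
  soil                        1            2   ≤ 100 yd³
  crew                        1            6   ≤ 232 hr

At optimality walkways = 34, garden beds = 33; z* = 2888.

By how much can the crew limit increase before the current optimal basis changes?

Binding constraints: soil, crew. The basis is B = [[1,2],[1,6]] with det 4.
Per unit increase in crew, x* moves by d = (-0.5, 0.25).
The basis stays optimal until walkways reaches 0; allowable increase = 68 hr.

68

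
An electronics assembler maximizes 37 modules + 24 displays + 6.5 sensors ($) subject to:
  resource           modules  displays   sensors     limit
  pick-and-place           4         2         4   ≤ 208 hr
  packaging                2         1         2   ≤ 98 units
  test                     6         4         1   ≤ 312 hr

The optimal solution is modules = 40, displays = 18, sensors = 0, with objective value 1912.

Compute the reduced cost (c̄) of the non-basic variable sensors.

At the optimum: pick-and-place uses 196 of 208 (slack = 12); packaging uses 98 of 98 (binding); test uses 312 of 312 (binding).
Slack constraints have shadow price 0 (complementary slackness).
Dual feasibility on the basic columns requires 2·y_packaging + 6·y_test = 37, 1·y_packaging + 4·y_test = 24.
This yields shadow prices y_packaging = 2, y_test = 5.5.
Reduced cost of sensors: c₃ − yᵀa₃ = 6.5 − (2·2 + 5.5·1) = 6.5 − 9.5 = -3.

-3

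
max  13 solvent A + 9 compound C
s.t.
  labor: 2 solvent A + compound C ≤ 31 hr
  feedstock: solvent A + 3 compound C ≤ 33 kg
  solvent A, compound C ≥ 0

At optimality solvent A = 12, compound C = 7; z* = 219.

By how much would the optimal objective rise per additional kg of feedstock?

At the optimum: labor uses 31 of 31 (binding); feedstock uses 33 of 33 (binding).
From A_Bᵀ y = c: 2·y_labor + 1·y_feedstock = 13; 1·y_labor + 3·y_feedstock = 9.
This yields shadow prices y_labor = 6, y_feedstock = 1.
Shadow price of feedstock = 1.

1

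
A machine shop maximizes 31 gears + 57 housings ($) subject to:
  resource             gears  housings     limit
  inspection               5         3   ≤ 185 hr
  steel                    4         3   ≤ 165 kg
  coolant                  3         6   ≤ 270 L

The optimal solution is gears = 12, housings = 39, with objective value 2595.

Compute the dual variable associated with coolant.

Check each constraint at x*: inspection 177/185 (slack 8); steel 165/165 (tight); coolant 270/270 (tight).
Slack constraints have shadow price 0 (complementary slackness).
The binding rows give the dual system: 4·y_steel + 3·y_coolant = 31 and 3·y_steel + 6·y_coolant = 57.
Solving: y_steel = 1, y_coolant = 9.
Shadow price of coolant = 9.

9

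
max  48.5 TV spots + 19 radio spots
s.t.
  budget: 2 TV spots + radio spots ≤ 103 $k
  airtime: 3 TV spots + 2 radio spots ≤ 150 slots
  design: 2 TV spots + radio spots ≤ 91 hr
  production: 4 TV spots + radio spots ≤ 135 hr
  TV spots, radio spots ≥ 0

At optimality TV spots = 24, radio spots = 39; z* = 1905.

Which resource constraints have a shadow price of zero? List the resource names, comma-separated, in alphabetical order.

budget: 87/103 (slack 16)
airtime: 150/150 (binding)
design: 87/91 (slack 4)
production: 135/135 (binding)
By complementary slackness, a constraint with positive slack has shadow price 0 → budget, design.

budget, design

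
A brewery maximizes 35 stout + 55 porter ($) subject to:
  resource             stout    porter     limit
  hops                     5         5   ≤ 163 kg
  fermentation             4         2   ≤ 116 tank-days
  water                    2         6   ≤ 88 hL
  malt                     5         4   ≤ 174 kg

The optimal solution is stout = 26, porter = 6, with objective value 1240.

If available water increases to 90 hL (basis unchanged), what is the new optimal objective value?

1255

At the optimum: hops uses 160 of 163 (slack = 3); fermentation uses 116 of 116 (binding); water uses 88 of 88 (binding); malt uses 154 of 174 (slack = 20).
Slack constraints have shadow price 0 (complementary slackness).
Dual feasibility on the basic columns requires 4·y_fermentation + 2·y_water = 35, 2·y_fermentation + 6·y_water = 55.
→ y_fermentation = 5 and y_water = 7.5.
Δz = y_water·Δb = 7.5 × (2) = 15, so new z* = 1240 + 15 = 1255.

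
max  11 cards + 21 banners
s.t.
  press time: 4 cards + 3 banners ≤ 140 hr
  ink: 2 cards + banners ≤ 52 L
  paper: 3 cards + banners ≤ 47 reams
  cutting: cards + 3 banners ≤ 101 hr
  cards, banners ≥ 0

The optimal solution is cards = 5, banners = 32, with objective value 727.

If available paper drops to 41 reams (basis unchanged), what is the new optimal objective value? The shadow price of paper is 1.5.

718

Δb = -6, so new z* = 727 + (1.5)·(-6) = 727 − 9 = 718.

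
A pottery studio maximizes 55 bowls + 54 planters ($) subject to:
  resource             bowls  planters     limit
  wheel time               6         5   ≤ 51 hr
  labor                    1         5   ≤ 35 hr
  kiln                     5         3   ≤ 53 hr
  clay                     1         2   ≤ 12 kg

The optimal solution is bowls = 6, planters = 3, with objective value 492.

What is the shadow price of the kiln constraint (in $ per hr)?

0

Check each constraint at x*: wheel time 51/51 (tight); labor 21/35 (slack 14); kiln 39/53 (slack 14); clay 12/12 (tight).
Since labor, kiln are not tight, their duals are 0.
Dual feasibility on the basic columns requires 6·y_wheel time + 1·y_clay = 55, 5·y_wheel time + 2·y_clay = 54.
→ y_wheel time = 8 and y_clay = 7.
Shadow price of kiln = 0.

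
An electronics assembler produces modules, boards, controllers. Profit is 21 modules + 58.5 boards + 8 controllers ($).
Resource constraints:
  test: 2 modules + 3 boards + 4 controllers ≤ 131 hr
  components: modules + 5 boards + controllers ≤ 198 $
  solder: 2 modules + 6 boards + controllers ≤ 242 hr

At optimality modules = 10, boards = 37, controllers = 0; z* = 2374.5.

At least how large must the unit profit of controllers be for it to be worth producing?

15

At the optimum: test uses 131 of 131 (binding); components uses 195 of 198 (slack = 3); solder uses 242 of 242 (binding).
Since components is not tight, its dual is 0.
From A_Bᵀ y = c: 2·y_test + 2·y_solder = 21; 3·y_test + 6·y_solder = 58.5.
This yields shadow prices y_test = 1.5, y_solder = 9.
controllers enters the basis when its profit ≥ yᵀa₃ = 1.5·4 + 9·1 = 15.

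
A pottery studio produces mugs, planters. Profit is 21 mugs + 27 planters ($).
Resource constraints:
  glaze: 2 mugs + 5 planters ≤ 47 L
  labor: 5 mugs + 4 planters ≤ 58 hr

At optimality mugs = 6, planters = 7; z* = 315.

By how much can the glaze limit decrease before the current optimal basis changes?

23.8

Binding constraints: glaze, labor. The basis is B = [[2,5],[5,4]] with det -17.
Per unit decrease in glaze, x* moves by d = (0.2353, -0.2941).
The basis stays optimal until planters reaches 0; allowable decrease = 23.8 L.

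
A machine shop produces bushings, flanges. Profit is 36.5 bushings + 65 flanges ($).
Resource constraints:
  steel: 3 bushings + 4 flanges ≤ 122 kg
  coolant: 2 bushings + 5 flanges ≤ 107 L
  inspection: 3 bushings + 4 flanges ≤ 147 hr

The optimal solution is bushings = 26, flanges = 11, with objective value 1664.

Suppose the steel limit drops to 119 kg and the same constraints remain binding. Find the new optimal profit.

1641.5

At the optimum: steel uses 122 of 122 (binding); coolant uses 107 of 107 (binding); inspection uses 122 of 147 (slack = 25).
By complementary slackness, y = 0 for the non-binding constraint.
From A_Bᵀ y = c: 3·y_steel + 2·y_coolant = 36.5; 4·y_steel + 5·y_coolant = 65.
Solving: y_steel = 7.5, y_coolant = 7.
Δz = y_steel·Δb = 7.5 × (-3) = -22.5, so new z* = 1664 − 22.5 = 1641.5.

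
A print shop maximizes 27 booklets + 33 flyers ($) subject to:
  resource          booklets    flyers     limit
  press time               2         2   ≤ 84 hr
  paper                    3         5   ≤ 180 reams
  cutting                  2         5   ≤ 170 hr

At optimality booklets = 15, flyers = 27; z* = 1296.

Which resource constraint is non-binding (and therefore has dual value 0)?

cutting

press time: 84/84 (binding)
paper: 180/180 (binding)
cutting: 165/170 (slack 5)
By complementary slackness, a constraint with positive slack has shadow price 0 → cutting.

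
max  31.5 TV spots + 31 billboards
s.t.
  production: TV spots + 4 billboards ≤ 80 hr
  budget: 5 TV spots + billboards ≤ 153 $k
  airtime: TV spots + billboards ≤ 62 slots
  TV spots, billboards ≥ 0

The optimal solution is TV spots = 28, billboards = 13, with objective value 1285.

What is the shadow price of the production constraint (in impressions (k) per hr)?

At the optimum: production uses 80 of 80 (binding); budget uses 153 of 153 (binding); airtime uses 41 of 62 (slack = 21).
Slack constraints have shadow price 0 (complementary slackness).
Dual feasibility on the basic columns requires 1·y_production + 5·y_budget = 31.5, 4·y_production + 1·y_budget = 31.
This yields shadow prices y_production = 6.5, y_budget = 5.
Shadow price of production = 6.5.

6.5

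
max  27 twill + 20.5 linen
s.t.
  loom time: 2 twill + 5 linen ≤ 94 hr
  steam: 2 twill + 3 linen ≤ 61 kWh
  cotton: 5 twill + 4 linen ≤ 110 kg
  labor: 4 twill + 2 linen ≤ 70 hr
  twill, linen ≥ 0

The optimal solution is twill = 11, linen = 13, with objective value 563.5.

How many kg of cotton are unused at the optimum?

cotton used = 5·11 + 4·13 = 107; slack = 110 − 107 = 3.

3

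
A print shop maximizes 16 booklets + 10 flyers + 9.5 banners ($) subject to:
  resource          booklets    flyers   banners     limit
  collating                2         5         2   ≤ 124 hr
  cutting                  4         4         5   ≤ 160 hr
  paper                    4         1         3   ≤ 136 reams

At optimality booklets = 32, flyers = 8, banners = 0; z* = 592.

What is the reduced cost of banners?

At the optimum: collating uses 104 of 124 (slack = 20); cutting uses 160 of 160 (binding); paper uses 136 of 136 (binding).
Since collating is not tight, its dual is 0.
Dual feasibility on the basic columns requires 4·y_cutting + 4·y_paper = 16, 4·y_cutting + 1·y_paper = 10.
Solving: y_cutting = 2, y_paper = 2.
Reduced cost of banners: c₃ − yᵀa₃ = 9.5 − (2·5 + 2·3) = 9.5 − 16 = -6.5.

-6.5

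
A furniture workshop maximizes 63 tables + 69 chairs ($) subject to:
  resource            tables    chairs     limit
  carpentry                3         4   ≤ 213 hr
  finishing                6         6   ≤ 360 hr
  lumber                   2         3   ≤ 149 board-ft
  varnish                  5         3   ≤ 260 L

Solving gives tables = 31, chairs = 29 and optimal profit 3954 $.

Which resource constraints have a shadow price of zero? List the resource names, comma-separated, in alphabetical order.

carpentry, varnish

carpentry: 209/213 (slack 4)
finishing: 360/360 (binding)
lumber: 149/149 (binding)
varnish: 242/260 (slack 18)
By complementary slackness, a constraint with positive slack has shadow price 0 → carpentry, varnish.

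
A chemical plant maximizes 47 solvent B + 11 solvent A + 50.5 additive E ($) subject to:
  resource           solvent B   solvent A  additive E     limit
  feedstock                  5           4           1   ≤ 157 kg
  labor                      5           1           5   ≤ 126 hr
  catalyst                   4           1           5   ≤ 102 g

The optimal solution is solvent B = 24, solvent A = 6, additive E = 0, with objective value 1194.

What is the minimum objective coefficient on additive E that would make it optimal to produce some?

At the optimum: feedstock uses 144 of 157 (slack = 13); labor uses 126 of 126 (binding); catalyst uses 102 of 102 (binding).
By complementary slackness, y = 0 for the non-binding constraint.
Dual feasibility on the basic columns requires 5·y_labor + 4·y_catalyst = 47, 1·y_labor + 1·y_catalyst = 11.
→ y_labor = 3 and y_catalyst = 8.
additive E enters the basis when its profit ≥ yᵀa₃ = 3·5 + 8·5 = 55.

55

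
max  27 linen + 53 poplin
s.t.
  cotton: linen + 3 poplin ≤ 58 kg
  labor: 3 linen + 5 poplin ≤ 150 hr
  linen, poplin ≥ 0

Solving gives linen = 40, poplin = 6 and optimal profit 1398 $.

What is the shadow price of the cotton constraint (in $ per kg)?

6

Check each constraint at x*: cotton 58/58 (tight); labor 150/150 (tight).
Dual feasibility on the basic columns requires 1·y_cotton + 3·y_labor = 27, 3·y_cotton + 5·y_labor = 53.
→ y_cotton = 6 and y_labor = 7.
Shadow price of cotton = 6.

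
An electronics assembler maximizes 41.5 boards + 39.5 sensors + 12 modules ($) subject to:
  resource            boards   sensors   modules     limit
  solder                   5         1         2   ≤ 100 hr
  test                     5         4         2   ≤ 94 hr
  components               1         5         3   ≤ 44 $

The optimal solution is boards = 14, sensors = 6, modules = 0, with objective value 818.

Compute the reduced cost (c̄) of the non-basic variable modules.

Check each constraint at x*: solder 76/100 (slack 24); test 94/94 (tight); components 44/44 (tight).
Since solder is not tight, its dual is 0.
The binding rows give the dual system: 5·y_test + 1·y_components = 41.5 and 4·y_test + 5·y_components = 39.5.
This yields shadow prices y_test = 8, y_components = 1.5.
Reduced cost of modules: c₃ − yᵀa₃ = 12 − (8·2 + 1.5·3) = 12 − 20.5 = -8.5.

-8.5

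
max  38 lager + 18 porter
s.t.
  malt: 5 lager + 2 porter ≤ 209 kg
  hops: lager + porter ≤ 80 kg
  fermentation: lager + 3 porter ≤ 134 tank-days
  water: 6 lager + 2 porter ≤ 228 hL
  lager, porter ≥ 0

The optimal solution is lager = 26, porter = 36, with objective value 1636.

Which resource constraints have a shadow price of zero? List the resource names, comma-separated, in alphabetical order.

hops, malt

malt: 202/209 (slack 7)
hops: 62/80 (slack 18)
fermentation: 134/134 (binding)
water: 228/228 (binding)
By complementary slackness, a constraint with positive slack has shadow price 0 → hops, malt.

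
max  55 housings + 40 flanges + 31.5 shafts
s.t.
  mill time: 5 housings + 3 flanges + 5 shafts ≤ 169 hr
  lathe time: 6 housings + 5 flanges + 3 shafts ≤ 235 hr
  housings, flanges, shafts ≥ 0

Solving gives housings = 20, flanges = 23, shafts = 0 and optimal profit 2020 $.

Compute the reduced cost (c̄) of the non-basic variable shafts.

Check each constraint at x*: mill time 169/169 (tight); lathe time 235/235 (tight).
Dual feasibility on the basic columns requires 5·y_mill time + 6·y_lathe time = 55, 3·y_mill time + 5·y_lathe time = 40.
This yields shadow prices y_mill time = 5, y_lathe time = 5.
Reduced cost of shafts: c₃ − yᵀa₃ = 31.5 − (5·5 + 5·3) = 31.5 − 40 = -8.5.

-8.5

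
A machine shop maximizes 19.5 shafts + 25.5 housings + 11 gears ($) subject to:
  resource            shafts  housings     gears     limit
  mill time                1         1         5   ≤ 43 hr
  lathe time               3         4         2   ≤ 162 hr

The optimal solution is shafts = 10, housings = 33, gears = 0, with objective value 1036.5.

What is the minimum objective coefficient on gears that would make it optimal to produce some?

At the optimum: mill time uses 43 of 43 (binding); lathe time uses 162 of 162 (binding).
From A_Bᵀ y = c: 1·y_mill time + 3·y_lathe time = 19.5; 1·y_mill time + 4·y_lathe time = 25.5.
→ y_mill time = 1.5 and y_lathe time = 6.
gears enters the basis when its profit ≥ yᵀa₃ = 1.5·5 + 6·2 = 19.5.

19.5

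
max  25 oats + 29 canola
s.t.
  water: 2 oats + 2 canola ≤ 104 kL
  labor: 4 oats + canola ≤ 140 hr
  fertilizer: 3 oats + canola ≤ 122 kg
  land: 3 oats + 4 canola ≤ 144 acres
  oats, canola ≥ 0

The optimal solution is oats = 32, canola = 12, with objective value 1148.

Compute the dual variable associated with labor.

Binding: labor and land. Non-binding: water (16 unused), fertilizer (14 unused).
Slack constraints have shadow price 0 (complementary slackness).
From A_Bᵀ y = c: 4·y_labor + 3·y_land = 25; 1·y_labor + 4·y_land = 29.
This yields shadow prices y_labor = 1, y_land = 7.
Shadow price of labor = 1.

1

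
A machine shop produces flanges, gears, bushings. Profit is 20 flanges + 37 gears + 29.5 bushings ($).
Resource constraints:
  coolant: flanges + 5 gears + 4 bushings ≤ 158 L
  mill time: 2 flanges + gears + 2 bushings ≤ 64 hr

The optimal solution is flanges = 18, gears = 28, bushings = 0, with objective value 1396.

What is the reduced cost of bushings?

-8.5

Check each constraint at x*: coolant 158/158 (tight); mill time 64/64 (tight).
From A_Bᵀ y = c: 1·y_coolant + 2·y_mill time = 20; 5·y_coolant + 1·y_mill time = 37.
→ y_coolant = 6 and y_mill time = 7.
Reduced cost of bushings: c₃ − yᵀa₃ = 29.5 − (6·4 + 7·2) = 29.5 − 38 = -8.5.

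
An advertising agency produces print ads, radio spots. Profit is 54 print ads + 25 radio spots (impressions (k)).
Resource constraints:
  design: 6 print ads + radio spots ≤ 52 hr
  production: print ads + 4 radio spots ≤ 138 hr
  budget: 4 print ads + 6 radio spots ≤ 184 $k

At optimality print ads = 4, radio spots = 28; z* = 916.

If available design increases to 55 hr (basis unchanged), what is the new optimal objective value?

Check each constraint at x*: design 52/52 (tight); production 116/138 (slack 22); budget 184/184 (tight).
Slack constraints have shadow price 0 (complementary slackness).
The binding rows give the dual system: 6·y_design + 4·y_budget = 54 and 1·y_design + 6·y_budget = 25.
→ y_design = 7 and y_budget = 3.
Δz = y_design·Δb = 7 × (3) = 21, so new z* = 916 + 21 = 937.

937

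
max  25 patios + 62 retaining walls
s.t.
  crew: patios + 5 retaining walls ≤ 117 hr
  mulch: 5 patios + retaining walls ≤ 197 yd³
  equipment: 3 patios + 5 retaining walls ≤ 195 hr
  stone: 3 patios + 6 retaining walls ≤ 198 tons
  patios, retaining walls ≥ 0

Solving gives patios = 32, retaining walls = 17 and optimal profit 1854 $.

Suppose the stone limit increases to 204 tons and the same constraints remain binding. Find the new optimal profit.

1896

Binding: crew and stone. Non-binding: mulch (20 unused), equipment (14 unused).
By complementary slackness, y = 0 for the non-binding constraints.
Dual feasibility on the basic columns requires 1·y_crew + 3·y_stone = 25, 5·y_crew + 6·y_stone = 62.
This yields shadow prices y_crew = 4, y_stone = 7.
Δz = y_stone·Δb = 7 × (6) = 42, so new z* = 1854 + 42 = 1896.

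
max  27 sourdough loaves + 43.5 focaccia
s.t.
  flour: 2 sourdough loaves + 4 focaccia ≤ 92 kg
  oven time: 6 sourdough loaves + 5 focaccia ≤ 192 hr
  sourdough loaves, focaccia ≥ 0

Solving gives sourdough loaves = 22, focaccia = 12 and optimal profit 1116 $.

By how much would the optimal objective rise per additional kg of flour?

Both flour and oven time are binding at x*.
From A_Bᵀ y = c: 2·y_flour + 6·y_oven time = 27; 4·y_flour + 5·y_oven time = 43.5.
This yields shadow prices y_flour = 9, y_oven time = 1.5.
Shadow price of flour = 9.

9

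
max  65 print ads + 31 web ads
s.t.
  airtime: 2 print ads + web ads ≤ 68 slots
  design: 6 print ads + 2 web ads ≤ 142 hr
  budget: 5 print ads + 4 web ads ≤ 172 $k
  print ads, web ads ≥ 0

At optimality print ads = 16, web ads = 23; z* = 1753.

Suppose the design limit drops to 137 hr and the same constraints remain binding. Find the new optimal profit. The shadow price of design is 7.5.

Δb = -5, so new z* = 1753 + (7.5)·(-5) = 1753 − 37.5 = 1715.5.

1715.5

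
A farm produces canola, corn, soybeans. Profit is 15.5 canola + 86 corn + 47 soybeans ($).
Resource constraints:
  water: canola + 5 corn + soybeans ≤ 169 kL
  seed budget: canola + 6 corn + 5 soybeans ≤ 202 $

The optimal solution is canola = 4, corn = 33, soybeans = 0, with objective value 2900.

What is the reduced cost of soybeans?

-2.5

At the optimum: water uses 169 of 169 (binding); seed budget uses 202 of 202 (binding).
From A_Bᵀ y = c: 1·y_water + 1·y_seed budget = 15.5; 5·y_water + 6·y_seed budget = 86.
This yields shadow prices y_water = 7, y_seed budget = 8.5.
Reduced cost of soybeans: c₃ − yᵀa₃ = 47 − (7·1 + 8.5·5) = 47 − 49.5 = -2.5.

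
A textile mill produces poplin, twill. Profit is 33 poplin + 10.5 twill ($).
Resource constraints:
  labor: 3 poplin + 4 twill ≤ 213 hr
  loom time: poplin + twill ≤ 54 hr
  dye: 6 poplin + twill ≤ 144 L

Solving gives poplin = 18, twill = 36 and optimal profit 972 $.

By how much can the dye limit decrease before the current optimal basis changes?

75

Binding constraints: loom time, dye. The basis is B = [[1,1],[6,1]] with det -5.
Per unit decrease in dye, x* moves by d = (-0.2, 0.2).
The basis stays optimal until labor becomes binding; allowable decrease = 75 L.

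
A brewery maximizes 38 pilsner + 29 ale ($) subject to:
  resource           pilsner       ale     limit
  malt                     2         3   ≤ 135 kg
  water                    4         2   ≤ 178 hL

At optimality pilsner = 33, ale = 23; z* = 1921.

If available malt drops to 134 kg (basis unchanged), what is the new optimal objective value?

At the optimum: malt uses 135 of 135 (binding); water uses 178 of 178 (binding).
The binding rows give the dual system: 2·y_malt + 4·y_water = 38 and 3·y_malt + 2·y_water = 29.
This yields shadow prices y_malt = 5, y_water = 7.
Δz = y_malt·Δb = 5 × (-1) = -5, so new z* = 1921 − 5 = 1916.

1916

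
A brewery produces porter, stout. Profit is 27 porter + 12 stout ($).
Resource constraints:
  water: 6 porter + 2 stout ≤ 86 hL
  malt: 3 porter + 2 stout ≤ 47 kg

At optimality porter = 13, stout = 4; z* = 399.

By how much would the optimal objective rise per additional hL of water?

3

At the optimum: water uses 86 of 86 (binding); malt uses 47 of 47 (binding).
Dual feasibility on the basic columns requires 6·y_water + 3·y_malt = 27, 2·y_water + 2·y_malt = 12.
Solving: y_water = 3, y_malt = 3.
Shadow price of water = 3.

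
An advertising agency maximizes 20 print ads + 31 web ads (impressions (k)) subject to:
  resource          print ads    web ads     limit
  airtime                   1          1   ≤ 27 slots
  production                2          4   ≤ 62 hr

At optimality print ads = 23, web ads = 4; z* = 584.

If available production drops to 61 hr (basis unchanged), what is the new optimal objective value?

578.5

Check each constraint at x*: airtime 27/27 (tight); production 62/62 (tight).
The binding rows give the dual system: 1·y_airtime + 2·y_production = 20 and 1·y_airtime + 4·y_production = 31.
→ y_airtime = 9 and y_production = 5.5.
Δz = y_production·Δb = 5.5 × (-1) = -5.5, so new z* = 584 − 5.5 = 578.5.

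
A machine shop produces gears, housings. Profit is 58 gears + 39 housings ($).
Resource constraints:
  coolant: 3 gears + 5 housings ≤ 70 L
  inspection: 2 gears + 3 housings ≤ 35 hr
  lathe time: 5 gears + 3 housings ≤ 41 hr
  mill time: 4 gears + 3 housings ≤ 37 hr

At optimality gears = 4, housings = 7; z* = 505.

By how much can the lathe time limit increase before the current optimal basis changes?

Binding constraints: lathe time, mill time. The basis is B = [[5,3],[4,3]] with det 3.
Per unit increase in lathe time, x* moves by d = (1, -1.3333).
The basis stays optimal until housings reaches 0; allowable increase = 5.25 hr.

5.25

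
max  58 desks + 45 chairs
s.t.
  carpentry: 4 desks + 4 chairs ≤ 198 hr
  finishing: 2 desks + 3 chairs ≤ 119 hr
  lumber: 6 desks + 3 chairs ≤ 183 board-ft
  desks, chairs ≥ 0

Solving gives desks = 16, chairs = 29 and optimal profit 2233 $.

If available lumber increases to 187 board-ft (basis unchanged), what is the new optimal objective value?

2261

Check each constraint at x*: carpentry 180/198 (slack 18); finishing 119/119 (tight); lumber 183/183 (tight).
Since carpentry is not tight, its dual is 0.
From A_Bᵀ y = c: 2·y_finishing + 6·y_lumber = 58; 3·y_finishing + 3·y_lumber = 45.
→ y_finishing = 8 and y_lumber = 7.
Δz = y_lumber·Δb = 7 × (4) = 28, so new z* = 2233 + 28 = 2261.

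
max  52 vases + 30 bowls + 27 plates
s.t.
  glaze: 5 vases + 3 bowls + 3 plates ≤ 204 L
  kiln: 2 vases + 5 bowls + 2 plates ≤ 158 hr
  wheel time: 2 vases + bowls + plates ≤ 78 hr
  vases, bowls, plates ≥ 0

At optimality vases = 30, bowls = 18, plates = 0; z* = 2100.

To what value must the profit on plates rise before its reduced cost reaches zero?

30

At the optimum: glaze uses 204 of 204 (binding); kiln uses 150 of 158 (slack = 8); wheel time uses 78 of 78 (binding).
By complementary slackness, y = 0 for the non-binding constraint.
From A_Bᵀ y = c: 5·y_glaze + 2·y_wheel time = 52; 3·y_glaze + 1·y_wheel time = 30.
→ y_glaze = 8 and y_wheel time = 6.
plates enters the basis when its profit ≥ yᵀa₃ = 8·3 + 6·1 = 30.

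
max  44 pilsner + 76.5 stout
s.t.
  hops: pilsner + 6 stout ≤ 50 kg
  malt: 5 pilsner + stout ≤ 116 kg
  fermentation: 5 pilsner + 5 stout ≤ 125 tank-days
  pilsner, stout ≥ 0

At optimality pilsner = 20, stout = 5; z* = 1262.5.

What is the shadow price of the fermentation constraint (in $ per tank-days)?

At the optimum: hops uses 50 of 50 (binding); malt uses 105 of 116 (slack = 11); fermentation uses 125 of 125 (binding).
Since malt is not tight, its dual is 0.
Dual feasibility on the basic columns requires 1·y_hops + 5·y_fermentation = 44, 6·y_hops + 5·y_fermentation = 76.5.
Solving: y_hops = 6.5, y_fermentation = 7.5.
Shadow price of fermentation = 7.5.

7.5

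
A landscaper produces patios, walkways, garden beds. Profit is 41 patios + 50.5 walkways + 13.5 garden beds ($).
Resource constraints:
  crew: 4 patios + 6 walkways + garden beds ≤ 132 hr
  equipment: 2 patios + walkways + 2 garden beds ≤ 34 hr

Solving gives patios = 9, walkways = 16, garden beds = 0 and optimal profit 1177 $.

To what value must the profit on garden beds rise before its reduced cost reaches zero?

18.5

Check each constraint at x*: crew 132/132 (tight); equipment 34/34 (tight).
Dual feasibility on the basic columns requires 4·y_crew + 2·y_equipment = 41, 6·y_crew + 1·y_equipment = 50.5.
This yields shadow prices y_crew = 7.5, y_equipment = 5.5.
garden beds enters the basis when its profit ≥ yᵀa₃ = 7.5·1 + 5.5·2 = 18.5.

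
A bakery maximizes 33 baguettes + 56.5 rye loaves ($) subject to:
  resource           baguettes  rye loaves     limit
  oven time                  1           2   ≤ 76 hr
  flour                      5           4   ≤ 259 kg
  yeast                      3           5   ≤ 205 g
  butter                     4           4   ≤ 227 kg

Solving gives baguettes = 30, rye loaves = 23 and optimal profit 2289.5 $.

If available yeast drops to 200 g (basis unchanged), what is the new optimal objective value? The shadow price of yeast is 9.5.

2242

Δb = -5, so new z* = 2289.5 + (9.5)·(-5) = 2289.5 − 47.5 = 2242.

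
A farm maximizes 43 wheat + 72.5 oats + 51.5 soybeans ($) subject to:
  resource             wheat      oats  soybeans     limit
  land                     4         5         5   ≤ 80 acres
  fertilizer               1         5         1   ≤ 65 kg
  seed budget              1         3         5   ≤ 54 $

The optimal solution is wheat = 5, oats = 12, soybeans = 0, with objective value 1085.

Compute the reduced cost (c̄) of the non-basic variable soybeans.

-1

Binding: land and fertilizer. Non-binding: seed budget (13 unused).
Since seed budget is not tight, its dual is 0.
The binding rows give the dual system: 4·y_land + 1·y_fertilizer = 43 and 5·y_land + 5·y_fertilizer = 72.5.
→ y_land = 9.5 and y_fertilizer = 5.
Reduced cost of soybeans: c₃ − yᵀa₃ = 51.5 − (9.5·5 + 5·1) = 51.5 − 52.5 = -1.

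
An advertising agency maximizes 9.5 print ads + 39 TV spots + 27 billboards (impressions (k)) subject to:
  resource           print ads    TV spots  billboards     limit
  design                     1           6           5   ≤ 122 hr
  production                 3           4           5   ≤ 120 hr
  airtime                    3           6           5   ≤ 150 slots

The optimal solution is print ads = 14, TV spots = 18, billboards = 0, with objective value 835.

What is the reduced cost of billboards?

At the optimum: design uses 122 of 122 (binding); production uses 114 of 120 (slack = 6); airtime uses 150 of 150 (binding).
Since production is not tight, its dual is 0.
The binding rows give the dual system: 1·y_design + 3·y_airtime = 9.5 and 6·y_design + 6·y_airtime = 39.
Solving: y_design = 5, y_airtime = 1.5.
Reduced cost of billboards: c₃ − yᵀa₃ = 27 − (5·5 + 1.5·5) = 27 − 32.5 = -5.5.

-5.5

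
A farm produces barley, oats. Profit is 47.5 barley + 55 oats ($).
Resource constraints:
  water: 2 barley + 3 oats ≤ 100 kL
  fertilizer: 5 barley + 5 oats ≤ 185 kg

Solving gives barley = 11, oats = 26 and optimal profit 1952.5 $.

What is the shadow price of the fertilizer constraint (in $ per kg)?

6.5

Check each constraint at x*: water 100/100 (tight); fertilizer 185/185 (tight).
Dual feasibility on the basic columns requires 2·y_water + 5·y_fertilizer = 47.5, 3·y_water + 5·y_fertilizer = 55.
This yields shadow prices y_water = 7.5, y_fertilizer = 6.5.
Shadow price of fertilizer = 6.5.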